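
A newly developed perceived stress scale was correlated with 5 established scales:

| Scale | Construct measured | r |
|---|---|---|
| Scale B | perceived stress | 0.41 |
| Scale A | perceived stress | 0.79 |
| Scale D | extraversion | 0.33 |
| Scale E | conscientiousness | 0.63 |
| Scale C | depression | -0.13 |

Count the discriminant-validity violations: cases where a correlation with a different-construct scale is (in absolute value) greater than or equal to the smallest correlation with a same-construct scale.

Convergent (same construct = perceived stress): Scale B, Scale A.
Smallest convergent = 0.41. Discriminant |r|: 0.33, 0.63, 0.13; count ≥ 0.41 → 1.

1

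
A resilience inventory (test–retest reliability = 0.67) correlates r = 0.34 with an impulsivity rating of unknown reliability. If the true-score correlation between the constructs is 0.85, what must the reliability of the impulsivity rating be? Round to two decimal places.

r_true = r_obs / √(r_xx · r_yy) ⇒ 0.85 = 0.34 / √(0.67 · r_yy).
√(0.67 · r_yy) = 0.34 / 0.85 = 0.4000; 0.67 · r_yy = 0.1600; r_yy = 0.1600 / 0.67 ≈ 0.24.

0.24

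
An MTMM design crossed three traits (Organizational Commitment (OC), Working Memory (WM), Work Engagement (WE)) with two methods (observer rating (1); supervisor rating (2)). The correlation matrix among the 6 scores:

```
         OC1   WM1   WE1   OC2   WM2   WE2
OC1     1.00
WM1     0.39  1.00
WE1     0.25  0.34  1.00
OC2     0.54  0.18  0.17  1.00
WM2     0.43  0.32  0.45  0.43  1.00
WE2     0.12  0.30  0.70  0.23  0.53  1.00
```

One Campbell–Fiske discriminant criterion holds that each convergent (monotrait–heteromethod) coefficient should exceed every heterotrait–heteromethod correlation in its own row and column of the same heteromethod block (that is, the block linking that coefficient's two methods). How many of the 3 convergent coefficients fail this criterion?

Convergent coefficients and their comparison sets:
OC (methods 1·2): 0.54 vs {0.43, 0.18, 0.12, 0.17} → pass.
WM (methods 1·2): 0.32 vs {0.18, 0.43, 0.30, 0.45} → fail.
WE (methods 1·2): 0.70 vs {0.17, 0.12, 0.45, 0.30} → pass.
1 of 3 fail.

1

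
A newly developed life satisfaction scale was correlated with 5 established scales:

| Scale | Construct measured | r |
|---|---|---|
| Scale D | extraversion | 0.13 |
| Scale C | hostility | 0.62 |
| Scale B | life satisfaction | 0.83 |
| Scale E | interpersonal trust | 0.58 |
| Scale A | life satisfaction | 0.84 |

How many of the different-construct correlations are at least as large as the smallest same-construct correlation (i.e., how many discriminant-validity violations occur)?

0

Convergent (same construct = life satisfaction): Scale B, Scale A.
Smallest convergent = 0.83. Discriminant values: 0.13, 0.62, 0.58; count ≥ 0.83 → 0.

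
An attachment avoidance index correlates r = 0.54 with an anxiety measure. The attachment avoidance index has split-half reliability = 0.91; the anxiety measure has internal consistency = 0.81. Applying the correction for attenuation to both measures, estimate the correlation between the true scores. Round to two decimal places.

0.63

r_true = r_obs / √(r_xx · r_yy) = 0.54 / √(0.91 × 0.81) = 0.54 / √0.7371 = 0.54 / 0.8585 ≈ 0.63.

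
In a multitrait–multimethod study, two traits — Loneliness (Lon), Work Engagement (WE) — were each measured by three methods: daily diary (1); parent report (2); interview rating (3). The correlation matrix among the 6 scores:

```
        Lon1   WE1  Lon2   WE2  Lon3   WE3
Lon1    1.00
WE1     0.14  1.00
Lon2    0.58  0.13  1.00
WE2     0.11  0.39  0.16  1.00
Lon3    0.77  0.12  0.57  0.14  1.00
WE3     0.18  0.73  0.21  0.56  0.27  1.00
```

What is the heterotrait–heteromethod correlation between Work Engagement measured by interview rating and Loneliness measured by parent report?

Different traits and methods: r(WE3, Lon2) = 0.21.

0.21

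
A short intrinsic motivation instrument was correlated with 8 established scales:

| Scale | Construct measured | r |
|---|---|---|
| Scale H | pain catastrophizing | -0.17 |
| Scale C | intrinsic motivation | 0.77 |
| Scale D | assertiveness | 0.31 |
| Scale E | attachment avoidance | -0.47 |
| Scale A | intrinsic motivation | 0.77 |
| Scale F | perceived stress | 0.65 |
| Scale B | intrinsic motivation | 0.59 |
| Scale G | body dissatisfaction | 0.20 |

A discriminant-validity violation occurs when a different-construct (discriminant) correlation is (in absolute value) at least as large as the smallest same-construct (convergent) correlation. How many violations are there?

1

Convergent (same construct = intrinsic motivation): Scale C, Scale A, Scale B.
Smallest convergent = 0.59. Discriminant |r|: 0.17, 0.31, 0.47, 0.65, 0.20; count ≥ 0.59 → 1.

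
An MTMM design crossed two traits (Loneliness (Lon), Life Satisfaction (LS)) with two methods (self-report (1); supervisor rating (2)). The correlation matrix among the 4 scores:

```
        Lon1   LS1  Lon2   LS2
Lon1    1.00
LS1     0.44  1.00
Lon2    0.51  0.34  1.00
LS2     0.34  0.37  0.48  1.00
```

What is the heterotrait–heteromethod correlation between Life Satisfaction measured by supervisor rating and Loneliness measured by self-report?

Different traits and methods: r(LS2, Lon1) = 0.34.

0.34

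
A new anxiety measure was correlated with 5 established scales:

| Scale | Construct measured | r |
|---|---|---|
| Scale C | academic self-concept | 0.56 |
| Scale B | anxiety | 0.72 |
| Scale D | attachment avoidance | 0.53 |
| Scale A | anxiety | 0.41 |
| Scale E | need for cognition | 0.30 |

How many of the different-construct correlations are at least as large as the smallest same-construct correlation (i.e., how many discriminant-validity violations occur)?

Convergent (same construct = anxiety): Scale B, Scale A.
Smallest convergent = 0.41. Discriminant values: 0.56, 0.53, 0.30; count ≥ 0.41 → 2.

2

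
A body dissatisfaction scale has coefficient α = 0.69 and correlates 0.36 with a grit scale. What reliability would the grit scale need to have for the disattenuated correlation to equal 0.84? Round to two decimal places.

r_true = r_obs / √(r_xx · r_yy) ⇒ 0.84 = 0.36 / √(0.69 · r_yy).
√(0.69 · r_yy) = 0.36 / 0.84 = 0.4286; 0.69 · r_yy = 0.1837; r_yy = 0.1837 / 0.69 ≈ 0.27.

0.27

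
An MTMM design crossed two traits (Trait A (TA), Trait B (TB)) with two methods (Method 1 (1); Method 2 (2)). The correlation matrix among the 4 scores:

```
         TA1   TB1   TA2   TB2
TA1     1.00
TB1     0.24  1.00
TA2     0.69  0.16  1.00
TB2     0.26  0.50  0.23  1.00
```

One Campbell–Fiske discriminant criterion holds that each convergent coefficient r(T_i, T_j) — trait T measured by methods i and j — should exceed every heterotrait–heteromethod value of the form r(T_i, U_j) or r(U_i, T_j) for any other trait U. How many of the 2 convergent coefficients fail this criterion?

0

Each convergent coefficient versus the relevant comparison correlations:
TA (methods 1·2): 0.69 vs {0.26, 0.16} → pass.
TB (methods 1·2): 0.50 vs {0.16, 0.26} → pass.
0 of 2 fail.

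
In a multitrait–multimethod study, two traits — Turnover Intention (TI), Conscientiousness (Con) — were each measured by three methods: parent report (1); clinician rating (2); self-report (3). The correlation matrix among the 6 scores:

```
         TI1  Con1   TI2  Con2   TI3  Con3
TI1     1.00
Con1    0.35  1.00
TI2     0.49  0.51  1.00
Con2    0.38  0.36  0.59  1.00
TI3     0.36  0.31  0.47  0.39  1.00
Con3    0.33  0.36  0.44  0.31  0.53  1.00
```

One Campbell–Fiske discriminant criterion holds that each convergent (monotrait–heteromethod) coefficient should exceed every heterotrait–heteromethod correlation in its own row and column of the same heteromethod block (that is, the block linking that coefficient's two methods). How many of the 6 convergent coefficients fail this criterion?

Checking each validity diagonal entry against its comparison values:
TI (methods 1·2): 0.49 vs {0.38, 0.51} → fail.
TI (methods 1·3): 0.36 vs {0.33, 0.31} → pass.
TI (methods 2·3): 0.47 vs {0.44, 0.39} → pass.
Con (methods 1·2): 0.36 vs {0.51, 0.38} → fail.
Con (methods 1·3): 0.36 vs {0.31, 0.33} → pass.
Con (methods 2·3): 0.31 vs {0.39, 0.44} → fail.
3 of 6 fail.

3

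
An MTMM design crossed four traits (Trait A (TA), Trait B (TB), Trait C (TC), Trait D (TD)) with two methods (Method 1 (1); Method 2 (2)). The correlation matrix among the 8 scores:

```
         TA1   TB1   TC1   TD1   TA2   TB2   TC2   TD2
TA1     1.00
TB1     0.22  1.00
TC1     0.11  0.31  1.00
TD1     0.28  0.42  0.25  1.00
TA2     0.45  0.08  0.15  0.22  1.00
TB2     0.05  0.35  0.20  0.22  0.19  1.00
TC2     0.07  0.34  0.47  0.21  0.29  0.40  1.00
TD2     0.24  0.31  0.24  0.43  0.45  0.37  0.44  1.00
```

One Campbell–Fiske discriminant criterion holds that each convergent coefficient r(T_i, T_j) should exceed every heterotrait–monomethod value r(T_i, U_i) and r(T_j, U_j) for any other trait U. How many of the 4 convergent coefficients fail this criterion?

3

Each convergent coefficient versus the relevant comparison correlations:
TA (methods 1·2): 0.45 vs {0.22, 0.19, 0.11, 0.29, 0.28, 0.45} → fail.
TB (methods 1·2): 0.35 vs {0.22, 0.19, 0.31, 0.40, 0.42, 0.37} → fail.
TC (methods 1·2): 0.47 vs {0.11, 0.29, 0.31, 0.40, 0.25, 0.44} → pass.
TD (methods 1·2): 0.43 vs {0.28, 0.45, 0.42, 0.37, 0.25, 0.44} → fail.
3 of 4 fail.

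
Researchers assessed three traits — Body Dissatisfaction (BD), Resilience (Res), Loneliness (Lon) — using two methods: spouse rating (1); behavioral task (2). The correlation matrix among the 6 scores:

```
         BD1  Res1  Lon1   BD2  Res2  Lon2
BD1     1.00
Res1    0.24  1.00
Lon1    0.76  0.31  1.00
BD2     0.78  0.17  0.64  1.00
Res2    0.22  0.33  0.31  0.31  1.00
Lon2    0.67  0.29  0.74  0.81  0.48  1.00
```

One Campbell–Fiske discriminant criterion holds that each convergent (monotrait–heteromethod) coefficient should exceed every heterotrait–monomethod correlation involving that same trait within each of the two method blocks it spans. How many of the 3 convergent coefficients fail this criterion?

Convergent coefficients and their comparison sets:
BD (methods 1·2): 0.78 vs {0.24, 0.31, 0.76, 0.81} → fail.
Res (methods 1·2): 0.33 vs {0.24, 0.31, 0.31, 0.48} → fail.
Lon (methods 1·2): 0.74 vs {0.76, 0.81, 0.31, 0.48} → fail.
3 of 3 fail.

3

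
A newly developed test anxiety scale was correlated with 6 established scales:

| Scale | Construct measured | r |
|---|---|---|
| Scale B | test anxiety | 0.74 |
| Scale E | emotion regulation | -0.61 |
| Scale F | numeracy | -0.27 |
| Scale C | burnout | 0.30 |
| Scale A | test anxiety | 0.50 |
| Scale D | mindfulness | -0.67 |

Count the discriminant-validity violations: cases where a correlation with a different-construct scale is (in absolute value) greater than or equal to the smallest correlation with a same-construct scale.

Convergent (same construct = test anxiety): Scale B, Scale A.
Smallest convergent = 0.50. Discriminant |r|: 0.61, 0.27, 0.30, 0.67; count ≥ 0.50 → 2.

2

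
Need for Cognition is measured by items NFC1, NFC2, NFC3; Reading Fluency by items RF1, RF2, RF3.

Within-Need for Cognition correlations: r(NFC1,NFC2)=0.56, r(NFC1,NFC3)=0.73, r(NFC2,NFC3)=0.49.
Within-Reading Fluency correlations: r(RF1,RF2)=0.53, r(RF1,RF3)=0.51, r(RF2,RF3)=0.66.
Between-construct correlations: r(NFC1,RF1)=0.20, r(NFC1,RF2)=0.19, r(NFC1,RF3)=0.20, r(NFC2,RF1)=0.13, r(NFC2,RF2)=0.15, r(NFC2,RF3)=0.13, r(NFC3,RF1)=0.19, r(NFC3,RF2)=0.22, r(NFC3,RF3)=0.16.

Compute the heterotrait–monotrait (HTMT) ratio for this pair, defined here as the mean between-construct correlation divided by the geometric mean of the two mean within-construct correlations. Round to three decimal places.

Between-construct mean = 1.57/9 = 0.1744.
Mean within-NFC = 1.78/3 = 0.5933; mean within-RF = 1.70/3 = 0.5667.
Geometric mean = √(0.5933 × 0.5667) = 0.5798.
HTMT = 0.1744 / 0.5798 = 0.301.

0.301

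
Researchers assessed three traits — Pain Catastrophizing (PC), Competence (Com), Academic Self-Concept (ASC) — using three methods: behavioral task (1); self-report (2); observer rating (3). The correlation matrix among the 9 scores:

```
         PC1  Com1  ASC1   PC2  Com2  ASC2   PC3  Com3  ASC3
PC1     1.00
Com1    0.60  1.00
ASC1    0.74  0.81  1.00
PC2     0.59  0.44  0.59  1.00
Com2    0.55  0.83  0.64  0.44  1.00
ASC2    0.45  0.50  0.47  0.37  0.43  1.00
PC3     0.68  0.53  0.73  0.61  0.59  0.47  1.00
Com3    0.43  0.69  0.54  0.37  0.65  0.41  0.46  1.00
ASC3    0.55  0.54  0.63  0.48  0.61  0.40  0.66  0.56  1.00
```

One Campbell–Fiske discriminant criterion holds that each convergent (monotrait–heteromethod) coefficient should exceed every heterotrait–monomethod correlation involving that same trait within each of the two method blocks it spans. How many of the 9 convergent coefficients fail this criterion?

Each convergent coefficient versus the relevant comparison correlations:
PC (methods 1·2): 0.59 vs {0.60, 0.44, 0.74, 0.37} → fail.
PC (methods 1·3): 0.68 vs {0.60, 0.46, 0.74, 0.66} → fail.
PC (methods 2·3): 0.61 vs {0.44, 0.46, 0.37, 0.66} → fail.
Com (methods 1·2): 0.83 vs {0.60, 0.44, 0.81, 0.43} → pass.
Com (methods 1·3): 0.69 vs {0.60, 0.46, 0.81, 0.56} → fail.
Com (methods 2·3): 0.65 vs {0.44, 0.46, 0.43, 0.56} → pass.
ASC (methods 1·2): 0.47 vs {0.74, 0.37, 0.81, 0.43} → fail.
ASC (methods 1·3): 0.63 vs {0.74, 0.66, 0.81, 0.56} → fail.
ASC (methods 2·3): 0.40 vs {0.37, 0.66, 0.43, 0.56} → fail.
7 of 9 fail.

7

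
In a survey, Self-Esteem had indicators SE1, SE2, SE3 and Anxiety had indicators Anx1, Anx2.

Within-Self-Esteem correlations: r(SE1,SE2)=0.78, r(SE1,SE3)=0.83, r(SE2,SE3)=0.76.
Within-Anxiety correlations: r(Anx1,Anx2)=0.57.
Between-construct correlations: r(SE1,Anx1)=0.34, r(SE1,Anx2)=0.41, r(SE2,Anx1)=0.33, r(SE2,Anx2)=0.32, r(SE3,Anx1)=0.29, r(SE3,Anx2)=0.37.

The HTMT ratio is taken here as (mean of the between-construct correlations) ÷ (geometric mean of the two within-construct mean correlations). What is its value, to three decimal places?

0.512

Mean between = 2.06/6 = 0.3433.
Mean within-SE = 2.37/3 = 0.7900; mean within-Anx = 0.57/1 = 0.5700.
Geometric mean = √(0.7900 × 0.5700) = 0.6710.
HTMT = 0.3433 / 0.6710 = 0.512.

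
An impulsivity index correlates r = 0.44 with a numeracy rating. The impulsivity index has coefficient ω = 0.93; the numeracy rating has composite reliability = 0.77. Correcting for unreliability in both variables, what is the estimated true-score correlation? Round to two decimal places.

0.52

r_true = r_obs / √(r_xx · r_yy) = 0.44 / √(0.93 × 0.77) = 0.44 / √0.7161 = 0.44 / 0.8462 ≈ 0.52.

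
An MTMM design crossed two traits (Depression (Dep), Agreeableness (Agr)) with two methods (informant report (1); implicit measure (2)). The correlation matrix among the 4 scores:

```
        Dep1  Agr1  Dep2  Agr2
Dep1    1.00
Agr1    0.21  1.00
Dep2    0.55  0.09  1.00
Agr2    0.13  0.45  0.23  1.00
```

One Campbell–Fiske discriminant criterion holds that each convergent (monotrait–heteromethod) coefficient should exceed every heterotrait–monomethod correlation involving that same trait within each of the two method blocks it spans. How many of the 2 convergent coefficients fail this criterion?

0

Each convergent coefficient versus the relevant comparison correlations:
Dep (methods 1·2): 0.55 vs {0.21, 0.23} → pass.
Agr (methods 1·2): 0.45 vs {0.21, 0.23} → pass.
0 of 2 fail.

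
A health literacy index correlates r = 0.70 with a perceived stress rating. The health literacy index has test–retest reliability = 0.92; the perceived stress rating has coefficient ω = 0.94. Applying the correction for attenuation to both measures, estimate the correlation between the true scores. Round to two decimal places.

r_true = r_obs / √(r_xx · r_yy) = 0.70 / √(0.92 × 0.94) = 0.70 / √0.8648 = 0.70 / 0.9299 ≈ 0.75.

0.75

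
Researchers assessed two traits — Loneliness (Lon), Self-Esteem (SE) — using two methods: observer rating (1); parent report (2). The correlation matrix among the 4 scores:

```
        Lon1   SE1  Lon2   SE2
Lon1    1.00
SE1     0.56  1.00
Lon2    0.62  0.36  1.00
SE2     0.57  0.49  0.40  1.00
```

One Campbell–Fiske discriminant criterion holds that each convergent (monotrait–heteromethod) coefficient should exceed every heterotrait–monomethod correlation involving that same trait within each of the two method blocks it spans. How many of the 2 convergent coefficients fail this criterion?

1

Checking each validity diagonal entry against its comparison values:
Lon (methods 1·2): 0.62 vs {0.56, 0.40} → pass.
SE (methods 1·2): 0.49 vs {0.56, 0.40} → fail.
1 of 2 fail.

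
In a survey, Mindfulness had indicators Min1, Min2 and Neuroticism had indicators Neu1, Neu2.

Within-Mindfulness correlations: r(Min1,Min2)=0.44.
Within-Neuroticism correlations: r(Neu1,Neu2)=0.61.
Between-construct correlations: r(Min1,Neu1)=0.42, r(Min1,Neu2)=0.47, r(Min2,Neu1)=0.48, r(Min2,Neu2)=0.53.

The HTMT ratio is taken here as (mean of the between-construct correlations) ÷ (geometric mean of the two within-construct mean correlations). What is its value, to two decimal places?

0.92

Mean between = 1.90/4 = 0.4750.
Mean within-Min = 0.44/1 = 0.4400; mean within-Neu = 0.61/1 = 0.6100.
Geometric mean = √(0.4400 × 0.6100) = 0.5181.
HTMT = 0.4750 / 0.5181 = 0.92.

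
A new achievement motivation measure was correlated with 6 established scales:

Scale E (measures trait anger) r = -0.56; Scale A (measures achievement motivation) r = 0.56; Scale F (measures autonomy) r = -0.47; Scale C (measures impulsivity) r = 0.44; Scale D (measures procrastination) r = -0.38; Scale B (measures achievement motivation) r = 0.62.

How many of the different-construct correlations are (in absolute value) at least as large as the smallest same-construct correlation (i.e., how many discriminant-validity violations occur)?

Convergent (same construct = achievement motivation): Scale A, Scale B.
Smallest convergent = 0.56. Discriminant |r|: 0.56, 0.47, 0.44, 0.38; count ≥ 0.56 → 1.

1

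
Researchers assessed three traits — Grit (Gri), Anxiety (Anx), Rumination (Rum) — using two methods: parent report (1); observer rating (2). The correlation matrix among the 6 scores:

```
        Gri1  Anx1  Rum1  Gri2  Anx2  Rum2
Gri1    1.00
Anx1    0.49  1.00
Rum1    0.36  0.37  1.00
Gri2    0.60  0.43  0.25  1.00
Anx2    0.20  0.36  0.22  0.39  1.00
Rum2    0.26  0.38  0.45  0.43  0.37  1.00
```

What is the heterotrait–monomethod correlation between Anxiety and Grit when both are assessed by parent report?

Different traits, same method: r(Anx1, Gri1) = 0.49.

0.49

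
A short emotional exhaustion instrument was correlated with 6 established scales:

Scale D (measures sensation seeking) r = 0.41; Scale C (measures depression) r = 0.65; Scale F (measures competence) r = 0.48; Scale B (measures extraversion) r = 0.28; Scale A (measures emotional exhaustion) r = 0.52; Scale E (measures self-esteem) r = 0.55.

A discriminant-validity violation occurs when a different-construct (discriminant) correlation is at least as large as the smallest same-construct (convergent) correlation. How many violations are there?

2

Convergent (same construct = emotional exhaustion): Scale A.
Smallest convergent = 0.52. Discriminant values: 0.41, 0.65, 0.48, 0.28, 0.55; count ≥ 0.52 → 2.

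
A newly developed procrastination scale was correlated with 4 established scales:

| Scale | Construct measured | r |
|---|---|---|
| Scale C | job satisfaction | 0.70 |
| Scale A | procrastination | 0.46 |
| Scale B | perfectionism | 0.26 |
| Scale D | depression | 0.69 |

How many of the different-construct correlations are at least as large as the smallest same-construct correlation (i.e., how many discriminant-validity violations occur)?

2

Convergent (same construct = procrastination): Scale A.
Smallest convergent = 0.46. Discriminant values: 0.70, 0.26, 0.69; count ≥ 0.46 → 2.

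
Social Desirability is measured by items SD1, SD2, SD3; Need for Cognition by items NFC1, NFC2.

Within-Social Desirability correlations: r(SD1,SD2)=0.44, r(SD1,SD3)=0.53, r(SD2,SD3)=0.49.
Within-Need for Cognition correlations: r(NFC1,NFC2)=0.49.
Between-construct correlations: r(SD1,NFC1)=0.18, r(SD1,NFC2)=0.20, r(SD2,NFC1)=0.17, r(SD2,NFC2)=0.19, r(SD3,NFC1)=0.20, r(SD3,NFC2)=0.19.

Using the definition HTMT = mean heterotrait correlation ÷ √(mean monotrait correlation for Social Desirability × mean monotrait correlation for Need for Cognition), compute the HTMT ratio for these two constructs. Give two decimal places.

Between-construct mean = 1.13/6 = 0.1883.
Mean within-SD = 1.46/3 = 0.4867; mean within-NFC = 0.49/1 = 0.4900.
Geometric mean = √(0.4867 × 0.4900) = 0.4883.
HTMT = 0.1883 / 0.4883 = 0.39.

0.39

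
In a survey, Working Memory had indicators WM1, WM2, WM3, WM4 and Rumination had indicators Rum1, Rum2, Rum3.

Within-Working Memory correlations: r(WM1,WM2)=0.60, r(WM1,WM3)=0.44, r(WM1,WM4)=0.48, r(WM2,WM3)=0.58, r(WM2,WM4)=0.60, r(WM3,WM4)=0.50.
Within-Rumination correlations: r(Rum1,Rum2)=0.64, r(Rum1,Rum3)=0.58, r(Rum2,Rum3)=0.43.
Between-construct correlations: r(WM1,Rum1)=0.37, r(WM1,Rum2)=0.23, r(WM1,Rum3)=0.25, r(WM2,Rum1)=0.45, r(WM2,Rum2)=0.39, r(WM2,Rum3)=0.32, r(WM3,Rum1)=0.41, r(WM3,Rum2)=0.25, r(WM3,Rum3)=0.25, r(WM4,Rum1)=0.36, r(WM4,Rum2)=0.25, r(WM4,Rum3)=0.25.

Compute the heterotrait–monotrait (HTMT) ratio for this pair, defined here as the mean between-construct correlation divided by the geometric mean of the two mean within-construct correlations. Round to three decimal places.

0.582

Mean between = 3.78/12 = 0.3150.
Mean within-WM = 3.20/6 = 0.5333; mean within-Rum = 1.65/3 = 0.5500.
Geometric mean = √(0.5333 × 0.5500) = 0.5416.
HTMT = 0.3150 / 0.5416 = 0.582.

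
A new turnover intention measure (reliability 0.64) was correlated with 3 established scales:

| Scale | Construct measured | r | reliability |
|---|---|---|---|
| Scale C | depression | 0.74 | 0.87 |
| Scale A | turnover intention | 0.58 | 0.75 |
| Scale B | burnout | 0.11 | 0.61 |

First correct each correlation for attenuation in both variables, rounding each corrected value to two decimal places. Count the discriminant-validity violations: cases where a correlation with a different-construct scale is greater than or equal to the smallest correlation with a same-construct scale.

1

Disattenuated r (r / √(r_scale · r_new)):
  Scale C (disc): 0.74 / √(0.87·0.64) = 0.99
  Scale A (conv): 0.58 / √(0.75·0.64) = 0.84
  Scale B (disc): 0.11 / √(0.61·0.64) = 0.18
Smallest convergent = 0.84. Discriminant values: 0.99, 0.18; count ≥ 0.84 → 1.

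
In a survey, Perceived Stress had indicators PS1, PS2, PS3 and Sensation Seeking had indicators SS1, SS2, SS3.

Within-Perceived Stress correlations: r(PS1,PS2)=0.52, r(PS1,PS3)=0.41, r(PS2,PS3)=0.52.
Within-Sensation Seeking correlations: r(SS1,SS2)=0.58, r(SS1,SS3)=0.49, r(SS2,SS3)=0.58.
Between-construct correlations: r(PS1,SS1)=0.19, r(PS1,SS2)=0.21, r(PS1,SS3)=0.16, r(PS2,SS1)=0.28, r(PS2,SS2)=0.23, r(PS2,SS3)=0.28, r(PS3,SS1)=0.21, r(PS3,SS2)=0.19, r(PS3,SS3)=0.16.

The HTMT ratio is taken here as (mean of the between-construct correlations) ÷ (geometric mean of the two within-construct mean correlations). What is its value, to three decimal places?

0.412

Mean heterotrait r = 1.91/9 = 0.2122.
Mean within-PS = 1.45/3 = 0.4833; mean within-SS = 1.65/3 = 0.5500.
Geometric mean = √(0.4833 × 0.5500) = 0.5156.
HTMT = 0.2122 / 0.5156 = 0.412.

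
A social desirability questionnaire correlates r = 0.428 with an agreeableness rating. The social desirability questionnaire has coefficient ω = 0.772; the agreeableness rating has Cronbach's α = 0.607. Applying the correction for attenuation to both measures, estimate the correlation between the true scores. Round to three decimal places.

r_true = r_obs / √(r_xx · r_yy) = 0.428 / √(0.772 × 0.607) = 0.428 / √0.468604 = 0.428 / 0.6845 ≈ 0.625.

0.625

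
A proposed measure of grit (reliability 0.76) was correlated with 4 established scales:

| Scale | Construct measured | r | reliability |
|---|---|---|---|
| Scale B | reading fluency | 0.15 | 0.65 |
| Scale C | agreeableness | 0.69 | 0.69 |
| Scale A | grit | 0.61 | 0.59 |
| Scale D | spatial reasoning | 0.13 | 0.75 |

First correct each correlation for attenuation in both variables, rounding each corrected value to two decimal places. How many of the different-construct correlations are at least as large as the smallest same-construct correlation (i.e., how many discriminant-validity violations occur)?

1

Disattenuated r (r / √(r_scale · r_new)):
  Scale B (disc): 0.15 / √(0.65·0.76) = 0.21
  Scale C (disc): 0.69 / √(0.69·0.76) = 0.95
  Scale A (conv): 0.61 / √(0.59·0.76) = 0.91
  Scale D (disc): 0.13 / √(0.75·0.76) = 0.17
Smallest convergent = 0.91. Discriminant values: 0.21, 0.95, 0.17; count ≥ 0.91 → 1.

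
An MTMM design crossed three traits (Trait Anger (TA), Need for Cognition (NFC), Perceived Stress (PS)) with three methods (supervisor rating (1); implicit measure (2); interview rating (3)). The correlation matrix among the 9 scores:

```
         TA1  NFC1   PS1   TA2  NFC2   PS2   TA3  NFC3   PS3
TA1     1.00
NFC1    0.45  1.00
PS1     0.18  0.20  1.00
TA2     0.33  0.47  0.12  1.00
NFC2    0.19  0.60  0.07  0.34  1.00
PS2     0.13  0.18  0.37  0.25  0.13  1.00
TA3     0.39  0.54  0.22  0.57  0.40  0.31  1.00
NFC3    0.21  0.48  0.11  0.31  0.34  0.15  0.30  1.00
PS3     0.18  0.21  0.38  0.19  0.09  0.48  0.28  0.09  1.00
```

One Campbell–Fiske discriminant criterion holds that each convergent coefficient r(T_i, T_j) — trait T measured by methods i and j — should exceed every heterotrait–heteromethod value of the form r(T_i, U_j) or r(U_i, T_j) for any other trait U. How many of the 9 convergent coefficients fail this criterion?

Convergent coefficients and their comparison sets:
TA (methods 1·2): 0.33 vs {0.19, 0.47, 0.13, 0.12} → fail.
TA (methods 1·3): 0.39 vs {0.21, 0.54, 0.18, 0.22} → fail.
TA (methods 2·3): 0.57 vs {0.31, 0.40, 0.19, 0.31} → pass.
NFC (methods 1·2): 0.60 vs {0.47, 0.19, 0.18, 0.07} → pass.
NFC (methods 1·3): 0.48 vs {0.54, 0.21, 0.21, 0.11} → fail.
NFC (methods 2·3): 0.34 vs {0.40, 0.31, 0.09, 0.15} → fail.
PS (methods 1·2): 0.37 vs {0.12, 0.13, 0.07, 0.18} → pass.
PS (methods 1·3): 0.38 vs {0.22, 0.18, 0.11, 0.21} → pass.
PS (methods 2·3): 0.48 vs {0.31, 0.19, 0.15, 0.09} → pass.
4 of 9 fail.

4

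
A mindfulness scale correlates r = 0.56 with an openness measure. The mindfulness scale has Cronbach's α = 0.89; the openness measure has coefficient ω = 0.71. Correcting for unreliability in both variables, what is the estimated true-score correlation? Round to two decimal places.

0.70

r_true = r_obs / √(r_xx · r_yy) = 0.56 / √(0.89 × 0.71) = 0.56 / √0.6319 = 0.56 / 0.7949 ≈ 0.70.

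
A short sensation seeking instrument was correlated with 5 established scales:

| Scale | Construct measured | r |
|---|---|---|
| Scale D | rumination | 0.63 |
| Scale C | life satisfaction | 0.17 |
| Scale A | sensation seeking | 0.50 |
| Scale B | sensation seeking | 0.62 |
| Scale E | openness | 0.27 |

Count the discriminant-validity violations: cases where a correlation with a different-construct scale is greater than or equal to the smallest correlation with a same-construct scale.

1

Convergent (same construct = sensation seeking): Scale A, Scale B.
Smallest convergent = 0.50. Discriminant values: 0.63, 0.17, 0.27; count ≥ 0.50 → 1.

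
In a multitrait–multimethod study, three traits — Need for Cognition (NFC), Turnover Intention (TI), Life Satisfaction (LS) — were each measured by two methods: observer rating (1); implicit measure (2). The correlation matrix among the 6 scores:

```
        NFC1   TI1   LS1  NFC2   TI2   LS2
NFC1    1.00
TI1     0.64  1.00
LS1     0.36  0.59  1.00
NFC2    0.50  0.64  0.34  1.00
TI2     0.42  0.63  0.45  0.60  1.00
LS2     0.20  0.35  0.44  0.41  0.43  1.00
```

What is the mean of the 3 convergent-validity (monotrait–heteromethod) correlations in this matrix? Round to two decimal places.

Convergent values: 0.50, 0.63, 0.44; mean = 1.57/3 = 0.52.

0.52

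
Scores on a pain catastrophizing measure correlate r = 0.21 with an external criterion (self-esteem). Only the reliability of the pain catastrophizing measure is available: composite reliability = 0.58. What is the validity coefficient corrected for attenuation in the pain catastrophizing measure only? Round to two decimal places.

Single correction: r_c = r_obs / √r_xx = 0.21 / √0.58 = 0.21 / 0.7616 ≈ 0.28.

0.28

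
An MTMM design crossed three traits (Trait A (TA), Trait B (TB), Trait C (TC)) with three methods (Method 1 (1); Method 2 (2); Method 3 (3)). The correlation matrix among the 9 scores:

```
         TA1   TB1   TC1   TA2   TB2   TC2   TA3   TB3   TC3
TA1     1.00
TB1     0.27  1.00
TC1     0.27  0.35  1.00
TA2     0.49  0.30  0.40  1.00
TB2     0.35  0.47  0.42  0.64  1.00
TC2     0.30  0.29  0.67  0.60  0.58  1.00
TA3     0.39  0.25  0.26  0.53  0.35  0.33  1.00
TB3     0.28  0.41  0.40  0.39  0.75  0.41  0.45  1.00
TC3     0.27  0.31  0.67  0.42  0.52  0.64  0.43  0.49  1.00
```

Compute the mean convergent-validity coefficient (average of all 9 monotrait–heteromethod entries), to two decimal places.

0.56

Convergent values: 0.49, 0.39, 0.53, 0.47, 0.41, 0.75, 0.67, 0.67, 0.64; mean = 5.02/9 = 0.56.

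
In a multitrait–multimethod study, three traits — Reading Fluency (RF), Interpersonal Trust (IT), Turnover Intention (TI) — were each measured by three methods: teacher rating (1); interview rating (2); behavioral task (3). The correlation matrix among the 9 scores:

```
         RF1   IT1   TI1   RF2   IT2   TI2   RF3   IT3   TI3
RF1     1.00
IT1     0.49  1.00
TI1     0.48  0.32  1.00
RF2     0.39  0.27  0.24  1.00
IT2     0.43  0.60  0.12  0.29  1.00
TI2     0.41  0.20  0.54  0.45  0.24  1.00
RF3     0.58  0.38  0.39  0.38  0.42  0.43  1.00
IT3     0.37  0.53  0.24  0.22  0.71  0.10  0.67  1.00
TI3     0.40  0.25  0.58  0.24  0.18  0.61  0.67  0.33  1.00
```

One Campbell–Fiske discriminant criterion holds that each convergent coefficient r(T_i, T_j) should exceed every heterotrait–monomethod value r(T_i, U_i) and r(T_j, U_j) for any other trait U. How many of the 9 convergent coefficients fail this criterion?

Convergent coefficients and their comparison sets:
RF (methods 1·2): 0.39 vs {0.49, 0.29, 0.48, 0.45} → fail.
RF (methods 1·3): 0.58 vs {0.49, 0.67, 0.48, 0.67} → fail.
RF (methods 2·3): 0.38 vs {0.29, 0.67, 0.45, 0.67} → fail.
IT (methods 1·2): 0.60 vs {0.49, 0.29, 0.32, 0.24} → pass.
IT (methods 1·3): 0.53 vs {0.49, 0.67, 0.32, 0.33} → fail.
IT (methods 2·3): 0.71 vs {0.29, 0.67, 0.24, 0.33} → pass.
TI (methods 1·2): 0.54 vs {0.48, 0.45, 0.32, 0.24} → pass.
TI (methods 1·3): 0.58 vs {0.48, 0.67, 0.32, 0.33} → fail.
TI (methods 2·3): 0.61 vs {0.45, 0.67, 0.24, 0.33} → fail.
6 of 9 fail.

6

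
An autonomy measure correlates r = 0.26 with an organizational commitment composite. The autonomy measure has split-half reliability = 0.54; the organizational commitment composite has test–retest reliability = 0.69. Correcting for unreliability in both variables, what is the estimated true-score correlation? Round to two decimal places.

r_true = r_obs / √(r_xx · r_yy) = 0.26 / √(0.54 × 0.69) = 0.26 / √0.3726 = 0.26 / 0.6104 ≈ 0.43.

0.43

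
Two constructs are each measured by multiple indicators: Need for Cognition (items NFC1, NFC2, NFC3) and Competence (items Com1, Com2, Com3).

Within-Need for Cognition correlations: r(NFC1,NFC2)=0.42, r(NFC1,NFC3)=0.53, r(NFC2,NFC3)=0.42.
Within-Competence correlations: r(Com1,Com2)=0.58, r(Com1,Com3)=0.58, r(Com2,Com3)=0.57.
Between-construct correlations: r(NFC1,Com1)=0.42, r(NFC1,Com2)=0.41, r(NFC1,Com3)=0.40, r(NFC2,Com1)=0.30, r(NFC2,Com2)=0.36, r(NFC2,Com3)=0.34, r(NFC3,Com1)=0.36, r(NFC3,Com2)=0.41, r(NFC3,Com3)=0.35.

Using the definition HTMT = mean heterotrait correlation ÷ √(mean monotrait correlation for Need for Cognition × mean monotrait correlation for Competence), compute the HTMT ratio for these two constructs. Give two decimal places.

Between-construct mean = 3.35/9 = 0.3722.
Mean within-NFC = 1.37/3 = 0.4567; mean within-Com = 1.73/3 = 0.5767.
Geometric mean = √(0.4567 × 0.5767) = 0.5132.
HTMT = 0.3722 / 0.5132 = 0.73.

0.73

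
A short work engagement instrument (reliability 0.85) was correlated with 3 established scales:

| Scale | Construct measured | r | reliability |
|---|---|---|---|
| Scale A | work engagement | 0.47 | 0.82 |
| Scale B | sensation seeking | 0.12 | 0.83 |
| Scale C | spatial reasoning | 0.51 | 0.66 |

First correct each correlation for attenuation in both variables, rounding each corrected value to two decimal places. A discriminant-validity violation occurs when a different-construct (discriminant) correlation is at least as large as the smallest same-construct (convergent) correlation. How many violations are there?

1

Disattenuated r (r / √(r_scale · r_new)):
  Scale A (conv): 0.47 / √(0.82·0.85) = 0.56
  Scale B (disc): 0.12 / √(0.83·0.85) = 0.14
  Scale C (disc): 0.51 / √(0.66·0.85) = 0.68
Smallest convergent = 0.56. Discriminant values: 0.14, 0.68; count ≥ 0.56 → 1.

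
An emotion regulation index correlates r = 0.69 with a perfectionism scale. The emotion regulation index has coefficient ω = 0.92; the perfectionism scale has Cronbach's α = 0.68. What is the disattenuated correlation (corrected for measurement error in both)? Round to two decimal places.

r_true = r_obs / √(r_xx · r_yy) = 0.69 / √(0.92 × 0.68) = 0.69 / √0.6256 = 0.69 / 0.7909 ≈ 0.87.

0.87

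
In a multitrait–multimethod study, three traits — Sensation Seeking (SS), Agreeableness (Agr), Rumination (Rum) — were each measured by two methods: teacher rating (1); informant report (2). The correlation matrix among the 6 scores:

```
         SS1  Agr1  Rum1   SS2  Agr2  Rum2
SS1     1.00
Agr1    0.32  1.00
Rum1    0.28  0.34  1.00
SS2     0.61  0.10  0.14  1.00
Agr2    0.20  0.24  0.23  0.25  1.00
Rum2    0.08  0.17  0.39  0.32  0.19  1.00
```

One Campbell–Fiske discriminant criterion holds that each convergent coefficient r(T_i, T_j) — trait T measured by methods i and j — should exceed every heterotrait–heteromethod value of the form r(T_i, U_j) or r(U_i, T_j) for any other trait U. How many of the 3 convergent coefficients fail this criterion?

0

Each convergent coefficient versus the relevant comparison correlations:
SS (methods 1·2): 0.61 vs {0.20, 0.10, 0.08, 0.14} → pass.
Agr (methods 1·2): 0.24 vs {0.10, 0.20, 0.17, 0.23} → pass.
Rum (methods 1·2): 0.39 vs {0.14, 0.08, 0.23, 0.17} → pass.
0 of 3 fail.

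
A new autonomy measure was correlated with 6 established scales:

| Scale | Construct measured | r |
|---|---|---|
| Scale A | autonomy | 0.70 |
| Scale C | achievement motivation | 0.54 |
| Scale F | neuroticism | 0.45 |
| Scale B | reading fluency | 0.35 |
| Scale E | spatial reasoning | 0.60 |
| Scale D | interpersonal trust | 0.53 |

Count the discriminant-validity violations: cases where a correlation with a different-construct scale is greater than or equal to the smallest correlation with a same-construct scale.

Convergent (same construct = autonomy): Scale A.
Smallest convergent = 0.70. Discriminant values: 0.54, 0.45, 0.35, 0.60, 0.53; count ≥ 0.70 → 0.

0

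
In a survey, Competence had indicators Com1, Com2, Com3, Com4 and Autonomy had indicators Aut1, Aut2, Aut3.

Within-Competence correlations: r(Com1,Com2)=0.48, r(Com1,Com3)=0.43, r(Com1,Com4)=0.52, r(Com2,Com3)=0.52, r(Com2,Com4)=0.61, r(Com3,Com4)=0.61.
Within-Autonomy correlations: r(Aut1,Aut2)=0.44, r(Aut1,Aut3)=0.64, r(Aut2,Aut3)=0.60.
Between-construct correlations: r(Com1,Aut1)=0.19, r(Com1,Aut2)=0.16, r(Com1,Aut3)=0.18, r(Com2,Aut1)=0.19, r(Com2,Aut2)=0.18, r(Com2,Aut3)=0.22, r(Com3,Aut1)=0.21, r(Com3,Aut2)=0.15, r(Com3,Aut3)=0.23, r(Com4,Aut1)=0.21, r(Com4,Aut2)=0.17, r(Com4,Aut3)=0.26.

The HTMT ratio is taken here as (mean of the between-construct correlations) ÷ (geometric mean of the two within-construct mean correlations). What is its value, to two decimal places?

0.36

Mean between = 2.35/12 = 0.1958.
Mean within-Com = 3.17/6 = 0.5283; mean within-Aut = 1.68/3 = 0.5600.
Geometric mean = √(0.5283 × 0.5600) = 0.5439.
HTMT = 0.1958 / 0.5439 = 0.36.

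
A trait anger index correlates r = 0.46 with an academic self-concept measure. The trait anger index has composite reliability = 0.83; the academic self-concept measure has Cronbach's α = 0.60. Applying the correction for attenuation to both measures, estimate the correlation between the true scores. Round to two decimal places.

0.65

r_true = r_obs / √(r_xx · r_yy) = 0.46 / √(0.83 × 0.60) = 0.46 / √0.4980 = 0.46 / 0.7057 ≈ 0.65.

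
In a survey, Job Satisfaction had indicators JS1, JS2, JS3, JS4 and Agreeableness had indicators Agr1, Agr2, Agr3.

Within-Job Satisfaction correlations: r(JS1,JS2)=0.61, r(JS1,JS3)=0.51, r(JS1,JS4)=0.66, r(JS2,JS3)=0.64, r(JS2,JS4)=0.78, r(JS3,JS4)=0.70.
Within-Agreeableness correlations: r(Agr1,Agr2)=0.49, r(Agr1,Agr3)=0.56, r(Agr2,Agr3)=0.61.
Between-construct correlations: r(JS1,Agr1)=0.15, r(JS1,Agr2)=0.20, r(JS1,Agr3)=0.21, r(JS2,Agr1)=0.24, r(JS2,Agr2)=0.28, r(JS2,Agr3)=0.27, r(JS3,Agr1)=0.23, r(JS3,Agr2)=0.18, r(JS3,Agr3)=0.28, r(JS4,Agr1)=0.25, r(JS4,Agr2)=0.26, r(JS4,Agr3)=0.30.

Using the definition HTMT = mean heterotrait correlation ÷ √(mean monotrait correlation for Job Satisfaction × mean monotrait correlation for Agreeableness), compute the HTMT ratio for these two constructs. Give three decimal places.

0.396

Between-construct mean = 2.85/12 = 0.2375.
Mean within-JS = 3.90/6 = 0.6500; mean within-Agr = 1.66/3 = 0.5533.
Geometric mean = √(0.6500 × 0.5533) = 0.5997.
HTMT = 0.2375 / 0.5997 = 0.396.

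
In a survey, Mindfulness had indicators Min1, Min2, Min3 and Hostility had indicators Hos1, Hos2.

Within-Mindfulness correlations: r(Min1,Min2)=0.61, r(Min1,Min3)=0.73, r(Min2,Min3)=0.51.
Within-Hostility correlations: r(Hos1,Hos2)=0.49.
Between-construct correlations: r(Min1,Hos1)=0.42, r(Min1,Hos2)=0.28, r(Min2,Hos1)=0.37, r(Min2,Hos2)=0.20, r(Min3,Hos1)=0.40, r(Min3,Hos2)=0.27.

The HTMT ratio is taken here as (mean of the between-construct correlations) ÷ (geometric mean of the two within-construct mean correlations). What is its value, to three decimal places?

Mean between = 1.94/6 = 0.3233.
Mean within-Min = 1.85/3 = 0.6167; mean within-Hos = 0.49/1 = 0.4900.
Geometric mean = √(0.6167 × 0.4900) = 0.5497.
HTMT = 0.3233 / 0.5497 = 0.588.

0.588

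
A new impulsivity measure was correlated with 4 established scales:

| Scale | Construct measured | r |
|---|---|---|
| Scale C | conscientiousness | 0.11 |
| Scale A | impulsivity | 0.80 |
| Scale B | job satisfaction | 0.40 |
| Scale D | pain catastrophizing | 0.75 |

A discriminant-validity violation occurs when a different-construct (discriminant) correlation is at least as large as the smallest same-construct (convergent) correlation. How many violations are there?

Convergent (same construct = impulsivity): Scale A.
Smallest convergent = 0.80. Discriminant values: 0.11, 0.40, 0.75; count ≥ 0.80 → 0.

0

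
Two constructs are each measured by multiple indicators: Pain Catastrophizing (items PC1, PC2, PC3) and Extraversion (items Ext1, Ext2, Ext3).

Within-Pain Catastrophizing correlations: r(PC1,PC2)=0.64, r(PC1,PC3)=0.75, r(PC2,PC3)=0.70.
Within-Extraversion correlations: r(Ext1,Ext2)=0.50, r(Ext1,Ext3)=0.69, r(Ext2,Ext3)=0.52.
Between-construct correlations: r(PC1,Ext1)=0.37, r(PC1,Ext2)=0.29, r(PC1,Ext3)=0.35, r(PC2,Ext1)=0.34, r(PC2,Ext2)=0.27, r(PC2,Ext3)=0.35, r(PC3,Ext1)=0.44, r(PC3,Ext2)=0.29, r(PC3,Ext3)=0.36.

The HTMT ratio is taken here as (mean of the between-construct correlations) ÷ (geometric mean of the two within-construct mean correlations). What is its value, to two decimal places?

0.54

Mean between = 3.06/9 = 0.3400.
Mean within-PC = 2.09/3 = 0.6967; mean within-Ext = 1.71/3 = 0.5700.
Geometric mean = √(0.6967 × 0.5700) = 0.6302.
HTMT = 0.3400 / 0.6302 = 0.54.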